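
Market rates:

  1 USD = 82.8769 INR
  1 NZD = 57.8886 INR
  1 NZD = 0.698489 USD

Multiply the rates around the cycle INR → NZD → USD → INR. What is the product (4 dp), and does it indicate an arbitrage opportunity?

Around INR → NZD → USD → INR: 1 ÷ 57.8886 × 0.698489 × 82.8769 = 1.000000
Product ≈ 1 (deviation 0.000%, within rounding noise).

1.0000 (no arbitrage)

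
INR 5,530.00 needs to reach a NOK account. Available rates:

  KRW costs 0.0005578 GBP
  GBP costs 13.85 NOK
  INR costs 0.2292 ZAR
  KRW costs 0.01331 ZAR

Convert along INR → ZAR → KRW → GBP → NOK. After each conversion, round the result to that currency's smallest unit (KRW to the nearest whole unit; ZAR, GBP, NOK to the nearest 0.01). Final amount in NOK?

INR 5,530.00 × 0.2292 = ZAR 1,267.48
ZAR 1,267.48 ÷ 0.01331 = KRW 95,228
KRW 95,228 × 0.0005578 = GBP 53.12
GBP 53.12 × 13.85 = NOK 735.71

NOK 735.71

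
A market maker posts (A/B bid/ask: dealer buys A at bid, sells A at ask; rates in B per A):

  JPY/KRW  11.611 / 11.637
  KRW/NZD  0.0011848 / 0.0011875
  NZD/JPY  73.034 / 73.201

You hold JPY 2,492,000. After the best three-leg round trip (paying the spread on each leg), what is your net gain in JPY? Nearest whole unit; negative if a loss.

Best loop JPY → KRW → NZD → JPY:
JPY 2,492,000 × 11.611 (sell JPY at bid) = KRW 28,934,612
KRW 28,934,612 × 0.0011848 (sell KRW at bid) = NZD 34,281.73
NZD 34,281.73 × 73.034 (sell NZD at bid) = JPY 2,503,732

Net profit: JPY 11,732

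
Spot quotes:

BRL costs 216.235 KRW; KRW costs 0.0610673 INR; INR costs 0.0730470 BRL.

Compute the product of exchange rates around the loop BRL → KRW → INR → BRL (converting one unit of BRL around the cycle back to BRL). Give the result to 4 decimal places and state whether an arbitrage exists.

Around BRL → KRW → INR → BRL: 1 × 216.235 × 0.0610673 × 0.0730470 = 0.964577
Product < 1; profitable direction is BRL → INR → KRW → BRL.

0.9646 (arbitrage exists)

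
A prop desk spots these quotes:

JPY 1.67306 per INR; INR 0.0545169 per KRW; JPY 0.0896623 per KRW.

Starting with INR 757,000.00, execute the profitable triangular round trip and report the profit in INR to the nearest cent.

Profitable loop is INR → JPY → KRW → INR:
INR 757,000.00 × 1.67306 = JPY 1,266,506
JPY 1,266,506 ÷ 0.0896623 = KRW 14,125,295
KRW 14,125,295 × 0.0545169 = INR 770,067.28
Profit = INR 770,067.28 − INR 757,000.00

Profit: INR 13,067.28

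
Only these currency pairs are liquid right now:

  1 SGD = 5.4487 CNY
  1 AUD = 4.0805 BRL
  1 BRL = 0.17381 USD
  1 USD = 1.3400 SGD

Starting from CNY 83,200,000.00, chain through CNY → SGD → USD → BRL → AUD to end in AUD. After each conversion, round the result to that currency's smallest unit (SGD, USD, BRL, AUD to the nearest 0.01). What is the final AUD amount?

CNY 83,200,000.00 ÷ 5.4487 = SGD 15,269,697.36
SGD 15,269,697.36 ÷ 1.3400 = USD 11,395,296.54
USD 11,395,296.54 ÷ 0.17381 = BRL 65,561,800.47
BRL 65,561,800.47 ÷ 4.0805 = AUD 16,067,099.74

AUD 16,067,099.74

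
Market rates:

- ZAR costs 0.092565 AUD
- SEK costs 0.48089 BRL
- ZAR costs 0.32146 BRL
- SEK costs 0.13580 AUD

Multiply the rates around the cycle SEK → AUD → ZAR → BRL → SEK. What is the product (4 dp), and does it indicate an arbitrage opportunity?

0.9807 (arbitrage exists)

Around SEK → AUD → ZAR → BRL → SEK: 1 × 0.13580 ÷ 0.092565 × 0.32146 ÷ 0.48089 = 0.980695
Product < 1; profitable direction is SEK → BRL → ZAR → AUD → SEK.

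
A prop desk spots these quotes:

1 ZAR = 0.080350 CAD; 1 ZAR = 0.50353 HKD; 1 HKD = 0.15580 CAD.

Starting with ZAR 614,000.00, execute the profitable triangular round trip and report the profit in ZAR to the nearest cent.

Profit: ZAR 14,870.83

Profitable loop is ZAR → CAD → HKD → ZAR:
ZAR 614,000.00 × 0.080350 = CAD 49,334.90
CAD 49,334.90 ÷ 0.15580 = HKD 316,655.33
HKD 316,655.33 ÷ 0.50353 = ZAR 628,870.83
Profit = ZAR 628,870.83 − ZAR 614,000.00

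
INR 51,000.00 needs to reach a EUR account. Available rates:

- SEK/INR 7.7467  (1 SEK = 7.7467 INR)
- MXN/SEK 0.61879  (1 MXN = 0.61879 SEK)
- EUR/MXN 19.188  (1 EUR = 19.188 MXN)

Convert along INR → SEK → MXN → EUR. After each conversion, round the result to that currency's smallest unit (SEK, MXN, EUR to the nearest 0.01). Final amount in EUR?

EUR 554.47

INR 51,000.00 ÷ 7.7467 = SEK 6,583.45
SEK 6,583.45 ÷ 0.61879 = MXN 10,639.23
MXN 10,639.23 ÷ 19.188 = EUR 554.47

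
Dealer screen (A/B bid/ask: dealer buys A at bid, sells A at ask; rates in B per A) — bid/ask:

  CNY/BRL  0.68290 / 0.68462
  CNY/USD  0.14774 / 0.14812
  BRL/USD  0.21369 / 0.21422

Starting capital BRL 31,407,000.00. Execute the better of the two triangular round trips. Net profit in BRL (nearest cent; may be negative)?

Best loop BRL → CNY → USD → BRL:
BRL 31,407,000.00 ÷ 0.68462 (buy CNY at ask) = CNY 45,875,083.99
CNY 45,875,083.99 × 0.14774 (sell CNY at bid) = USD 6,777,584.91
USD 6,777,584.91 ÷ 0.21422 (buy BRL at ask) = BRL 31,638,432.03

Net profit: BRL 231,432.03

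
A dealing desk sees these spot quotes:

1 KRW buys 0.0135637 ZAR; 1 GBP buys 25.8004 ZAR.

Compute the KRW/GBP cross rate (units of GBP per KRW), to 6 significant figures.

KRW/GBP = 0.000525717

1 KRW × 0.0135637 = 0.0135637 ZAR
0.0135637 ZAR ÷ 25.8004 = 0.000525717 GBP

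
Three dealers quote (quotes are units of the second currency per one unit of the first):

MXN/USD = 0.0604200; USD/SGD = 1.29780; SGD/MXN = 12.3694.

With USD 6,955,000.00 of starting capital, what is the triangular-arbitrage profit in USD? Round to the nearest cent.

Profitable loop is USD → MXN → SGD → USD:
USD 6,955,000.00 ÷ 0.0604200 = MXN 115,110,890.43
MXN 115,110,890.43 ÷ 12.3694 = SGD 9,306,101.38
SGD 9,306,101.38 ÷ 1.29780 = USD 7,170,674.51
Profit = USD 7,170,674.51 − USD 6,955,000.00

Profit: USD 215,674.51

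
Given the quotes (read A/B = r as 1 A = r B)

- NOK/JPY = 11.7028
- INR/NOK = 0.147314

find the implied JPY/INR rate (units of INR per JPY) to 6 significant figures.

1 JPY ÷ 11.7028 = 0.0854496 NOK
0.0854496 NOK ÷ 0.147314 = 0.580051 INR

JPY/INR = 0.580051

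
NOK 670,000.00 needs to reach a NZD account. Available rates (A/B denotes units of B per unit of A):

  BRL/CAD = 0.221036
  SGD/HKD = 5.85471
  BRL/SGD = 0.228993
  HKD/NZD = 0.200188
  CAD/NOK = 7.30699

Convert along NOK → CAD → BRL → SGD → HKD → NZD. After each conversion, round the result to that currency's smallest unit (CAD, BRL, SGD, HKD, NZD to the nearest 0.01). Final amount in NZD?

NZD 111,336.85

NOK 670,000.00 ÷ 7.30699 = CAD 91,693.02
CAD 91,693.02 ÷ 0.221036 = BRL 414,832.97
BRL 414,832.97 × 0.228993 = SGD 94,993.85
SGD 94,993.85 × 5.85471 = HKD 556,161.44
HKD 556,161.44 × 0.200188 = NZD 111,336.85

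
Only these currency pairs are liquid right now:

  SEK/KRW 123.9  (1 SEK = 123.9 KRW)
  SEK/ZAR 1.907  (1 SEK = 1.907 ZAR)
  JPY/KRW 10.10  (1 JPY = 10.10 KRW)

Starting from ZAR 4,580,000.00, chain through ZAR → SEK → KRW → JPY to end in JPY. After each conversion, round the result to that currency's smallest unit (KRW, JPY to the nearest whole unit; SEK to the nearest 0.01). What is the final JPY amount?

ZAR 4,580,000.00 ÷ 1.907 = SEK 2,401,678.03
SEK 2,401,678.03 × 123.9 = KRW 297,567,908
KRW 297,567,908 ÷ 10.10 = JPY 29,462,169

JPY 29,462,169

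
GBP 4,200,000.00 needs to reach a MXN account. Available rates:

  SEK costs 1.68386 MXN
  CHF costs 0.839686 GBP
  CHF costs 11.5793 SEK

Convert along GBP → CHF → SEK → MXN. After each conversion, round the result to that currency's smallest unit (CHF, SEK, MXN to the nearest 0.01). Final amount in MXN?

GBP 4,200,000.00 ÷ 0.839686 = CHF 5,001,869.75
CHF 5,001,869.75 × 11.5793 = SEK 57,918,150.40
SEK 57,918,150.40 × 1.68386 = MXN 97,526,056.73

MXN 97,526,056.73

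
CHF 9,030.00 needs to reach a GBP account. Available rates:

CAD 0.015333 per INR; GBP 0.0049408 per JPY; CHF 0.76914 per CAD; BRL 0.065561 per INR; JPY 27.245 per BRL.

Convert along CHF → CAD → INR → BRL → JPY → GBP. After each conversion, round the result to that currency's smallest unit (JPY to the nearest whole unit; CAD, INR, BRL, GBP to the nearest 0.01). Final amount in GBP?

CHF 9,030.00 ÷ 0.76914 = CAD 11,740.39
CAD 11,740.39 ÷ 0.015333 = INR 765,694.25
INR 765,694.25 × 0.065561 = BRL 50,199.68
BRL 50,199.68 × 27.245 = JPY 1,367,690
JPY 1,367,690 × 0.0049408 = GBP 6,757.48

GBP 6,757.48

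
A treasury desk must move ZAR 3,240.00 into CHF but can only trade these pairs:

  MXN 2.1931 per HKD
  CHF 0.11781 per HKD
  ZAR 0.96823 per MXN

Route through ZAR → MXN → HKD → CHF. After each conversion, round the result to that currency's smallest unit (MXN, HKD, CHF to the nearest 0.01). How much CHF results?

CHF 179.76

ZAR 3,240.00 ÷ 0.96823 = MXN 3,346.31
MXN 3,346.31 ÷ 2.1931 = HKD 1,525.84
HKD 1,525.84 × 0.11781 = CHF 179.76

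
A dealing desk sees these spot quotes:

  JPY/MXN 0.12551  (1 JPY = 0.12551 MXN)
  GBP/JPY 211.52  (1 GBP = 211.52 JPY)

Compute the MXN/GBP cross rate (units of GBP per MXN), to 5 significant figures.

MXN/GBP = 0.037668

1 MXN ÷ 0.12551 = 7.96749 JPY
7.96749 JPY ÷ 211.52 = 0.0376678 GBP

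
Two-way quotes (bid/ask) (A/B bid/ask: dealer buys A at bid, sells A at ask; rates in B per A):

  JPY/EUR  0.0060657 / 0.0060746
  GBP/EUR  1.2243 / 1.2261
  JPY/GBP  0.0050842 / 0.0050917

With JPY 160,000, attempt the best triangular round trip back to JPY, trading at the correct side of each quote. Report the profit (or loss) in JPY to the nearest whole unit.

Net profit: JPY 3,951

Best loop JPY → GBP → EUR → JPY:
JPY 160,000 × 0.0050842 (sell JPY at bid) = GBP 813.47
GBP 813.47 × 1.2243 (sell GBP at bid) = EUR 995.93
EUR 995.93 ÷ 0.0060746 (buy JPY at ask) = JPY 163,951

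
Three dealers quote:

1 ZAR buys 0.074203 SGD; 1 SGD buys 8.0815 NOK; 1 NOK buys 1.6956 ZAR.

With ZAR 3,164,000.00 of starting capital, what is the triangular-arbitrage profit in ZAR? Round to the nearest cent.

Profit: ZAR 53,164.92

Profitable loop is ZAR → SGD → NOK → ZAR:
ZAR 3,164,000.00 × 0.074203 = SGD 234,778.29
SGD 234,778.29 × 8.0815 = NOK 1,897,360.77
NOK 1,897,360.77 × 1.6956 = ZAR 3,217,164.92
Profit = ZAR 3,217,164.92 − ZAR 3,164,000.00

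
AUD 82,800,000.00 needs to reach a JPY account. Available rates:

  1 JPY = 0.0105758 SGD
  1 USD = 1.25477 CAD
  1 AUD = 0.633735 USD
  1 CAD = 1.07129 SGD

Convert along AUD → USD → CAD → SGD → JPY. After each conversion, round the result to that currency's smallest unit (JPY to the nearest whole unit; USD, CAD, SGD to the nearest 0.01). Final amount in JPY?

AUD 82,800,000.00 × 0.633735 = USD 52,473,258.00
USD 52,473,258.00 × 1.25477 = CAD 65,841,869.94
CAD 65,841,869.94 × 1.07129 = SGD 70,535,736.85
SGD 70,535,736.85 ÷ 0.0105758 = JPY 6,669,541,486

JPY 6,669,541,486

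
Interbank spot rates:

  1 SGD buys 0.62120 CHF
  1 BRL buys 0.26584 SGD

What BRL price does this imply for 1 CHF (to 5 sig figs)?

1 CHF ÷ 0.62120 = 1.60979 SGD
1.60979 SGD ÷ 0.26584 = 6.05548 BRL

CHF/BRL = 6.0555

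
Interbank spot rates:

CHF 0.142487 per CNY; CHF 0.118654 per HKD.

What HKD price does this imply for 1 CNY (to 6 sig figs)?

1 CNY × 0.142487 = 0.142487 CHF
0.142487 CHF ÷ 0.118654 = 1.20086 HKD

CNY/HKD = 1.20086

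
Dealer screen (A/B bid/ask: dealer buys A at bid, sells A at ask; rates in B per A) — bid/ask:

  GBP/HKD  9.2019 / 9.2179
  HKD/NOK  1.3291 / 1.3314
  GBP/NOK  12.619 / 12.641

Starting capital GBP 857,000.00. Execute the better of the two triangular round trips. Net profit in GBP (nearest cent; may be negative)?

Best loop GBP → NOK → HKD → GBP:
GBP 857,000.00 × 12.619 (sell GBP at bid) = NOK 10,814,483.00
NOK 10,814,483.00 ÷ 1.3314 (buy HKD at ask) = HKD 8,122,640.08
HKD 8,122,640.08 ÷ 9.2179 (buy GBP at ask) = GBP 881,181.19

Net profit: GBP 24,181.19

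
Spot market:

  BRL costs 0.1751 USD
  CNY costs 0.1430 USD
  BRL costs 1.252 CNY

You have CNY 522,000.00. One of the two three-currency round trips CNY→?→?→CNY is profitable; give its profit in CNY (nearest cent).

Profitable loop is CNY → USD → BRL → CNY:
CNY 522,000.00 × 0.1430 = USD 74,646.00
USD 74,646.00 ÷ 0.1751 = BRL 426,304.97
BRL 426,304.97 × 1.252 = CNY 533,733.82
Profit = CNY 533,733.82 − CNY 522,000.00

Profit: CNY 11,733.82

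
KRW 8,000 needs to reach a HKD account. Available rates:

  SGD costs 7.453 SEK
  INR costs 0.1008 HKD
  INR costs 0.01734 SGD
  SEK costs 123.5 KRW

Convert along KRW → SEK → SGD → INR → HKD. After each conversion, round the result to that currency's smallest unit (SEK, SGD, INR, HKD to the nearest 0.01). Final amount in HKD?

KRW 8,000 ÷ 123.5 = SEK 64.78
SEK 64.78 ÷ 7.453 = SGD 8.69
SGD 8.69 ÷ 0.01734 = INR 501.15
INR 501.15 × 0.1008 = HKD 50.52

HKD 50.52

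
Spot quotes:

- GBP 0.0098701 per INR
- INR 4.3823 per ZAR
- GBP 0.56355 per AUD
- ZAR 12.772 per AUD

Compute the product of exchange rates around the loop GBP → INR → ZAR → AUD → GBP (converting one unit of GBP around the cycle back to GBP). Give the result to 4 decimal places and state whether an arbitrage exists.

1.0201 (arbitrage exists)

Around GBP → INR → ZAR → AUD → GBP: 1 ÷ 0.0098701 ÷ 4.3823 ÷ 12.772 × 0.56355 = 1.020117
Product > 1; profitable direction is GBP → INR → ZAR → AUD → GBP.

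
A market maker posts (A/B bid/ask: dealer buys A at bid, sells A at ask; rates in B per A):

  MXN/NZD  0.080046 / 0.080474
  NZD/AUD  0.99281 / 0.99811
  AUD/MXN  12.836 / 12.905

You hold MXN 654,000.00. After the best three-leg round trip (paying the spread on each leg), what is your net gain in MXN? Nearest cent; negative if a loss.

Net profit: MXN 13,134.24

Best loop MXN → NZD → AUD → MXN:
MXN 654,000.00 × 0.080046 (sell MXN at bid) = NZD 52,350.08
NZD 52,350.08 × 0.99281 (sell NZD at bid) = AUD 51,973.69
AUD 51,973.69 × 12.836 (sell AUD at bid) = MXN 667,134.24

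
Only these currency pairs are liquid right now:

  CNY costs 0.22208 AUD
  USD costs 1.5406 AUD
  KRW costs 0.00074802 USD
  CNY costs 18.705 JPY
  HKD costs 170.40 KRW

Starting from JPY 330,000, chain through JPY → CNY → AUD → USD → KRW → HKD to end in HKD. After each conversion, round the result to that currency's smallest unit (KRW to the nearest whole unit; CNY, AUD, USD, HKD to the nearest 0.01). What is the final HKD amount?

HKD 19,952.28

JPY 330,000 ÷ 18.705 = CNY 17,642.34
CNY 17,642.34 × 0.22208 = AUD 3,918.01
AUD 3,918.01 ÷ 1.5406 = USD 2,543.17
USD 2,543.17 ÷ 0.00074802 = KRW 3,399,869
KRW 3,399,869 ÷ 170.40 = HKD 19,952.28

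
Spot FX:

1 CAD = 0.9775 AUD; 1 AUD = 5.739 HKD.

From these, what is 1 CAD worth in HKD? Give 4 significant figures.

1 CAD × 0.9775 = 0.9775 AUD
0.9775 AUD × 5.739 = 5.60987 HKD

CAD/HKD = 5.610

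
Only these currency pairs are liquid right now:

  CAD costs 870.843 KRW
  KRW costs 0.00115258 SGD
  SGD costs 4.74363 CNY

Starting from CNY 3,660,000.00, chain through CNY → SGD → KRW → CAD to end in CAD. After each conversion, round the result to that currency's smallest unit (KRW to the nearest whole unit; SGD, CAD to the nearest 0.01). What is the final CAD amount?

CNY 3,660,000.00 ÷ 4.74363 = SGD 771,561.02
SGD 771,561.02 ÷ 0.00115258 = KRW 669,420,795
KRW 669,420,795 ÷ 870.843 = CAD 768,704.34

CAD 768,704.34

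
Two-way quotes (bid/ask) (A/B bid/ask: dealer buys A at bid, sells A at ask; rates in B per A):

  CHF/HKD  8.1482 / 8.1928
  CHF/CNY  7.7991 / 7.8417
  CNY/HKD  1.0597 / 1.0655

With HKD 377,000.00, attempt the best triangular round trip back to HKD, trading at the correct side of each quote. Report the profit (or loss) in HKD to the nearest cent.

Net profit: HKD 3,308.84

Best loop HKD → CHF → CNY → HKD:
HKD 377,000.00 ÷ 8.1928 (buy CHF at ask) = CHF 46,016.01
CHF 46,016.01 × 7.7991 (sell CHF at bid) = CNY 358,883.50
CNY 358,883.50 × 1.0597 (sell CNY at bid) = HKD 380,308.84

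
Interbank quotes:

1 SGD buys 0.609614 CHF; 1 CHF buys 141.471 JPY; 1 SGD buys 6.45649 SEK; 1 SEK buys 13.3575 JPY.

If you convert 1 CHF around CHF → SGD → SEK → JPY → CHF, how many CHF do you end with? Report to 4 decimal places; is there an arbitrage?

Around CHF → SGD → SEK → JPY → CHF: 1 ÷ 0.609614 × 6.45649 × 13.3575 ÷ 141.471 = 0.999998
Product ≈ 1 (deviation 0.000%, within rounding noise).

1.0000 (no arbitrage)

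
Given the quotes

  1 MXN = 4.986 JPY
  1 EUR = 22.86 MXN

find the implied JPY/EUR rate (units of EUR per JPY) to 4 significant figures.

JPY/EUR = 0.008773

1 JPY ÷ 4.986 = 0.200562 MXN
0.200562 MXN ÷ 22.86 = 0.00877347 EUR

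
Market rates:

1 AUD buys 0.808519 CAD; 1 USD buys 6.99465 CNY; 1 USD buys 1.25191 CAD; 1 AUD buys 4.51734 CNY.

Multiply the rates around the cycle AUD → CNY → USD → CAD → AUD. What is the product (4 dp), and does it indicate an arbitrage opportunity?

Around AUD → CNY → USD → CAD → AUD: 1 × 4.51734 ÷ 6.99465 × 1.25191 ÷ 0.808519 = 0.999999
Product ≈ 1 (deviation 0.000%, within rounding noise).

1.0000 (no arbitrage)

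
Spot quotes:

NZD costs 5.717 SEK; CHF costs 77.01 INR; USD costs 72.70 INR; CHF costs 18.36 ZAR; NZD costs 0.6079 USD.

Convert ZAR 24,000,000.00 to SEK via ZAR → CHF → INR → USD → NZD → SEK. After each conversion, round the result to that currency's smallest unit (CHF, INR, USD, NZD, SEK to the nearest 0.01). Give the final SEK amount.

SEK 13,022,288.88

ZAR 24,000,000.00 ÷ 18.36 = CHF 1,307,189.54
CHF 1,307,189.54 × 77.01 = INR 100,666,666.48
INR 100,666,666.48 ÷ 72.70 = USD 1,384,685.92
USD 1,384,685.92 ÷ 0.6079 = NZD 2,277,818.59
NZD 2,277,818.59 × 5.717 = SEK 13,022,288.88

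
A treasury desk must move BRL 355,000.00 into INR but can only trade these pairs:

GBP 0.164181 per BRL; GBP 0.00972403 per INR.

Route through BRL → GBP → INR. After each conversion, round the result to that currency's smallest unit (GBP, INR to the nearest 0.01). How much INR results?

INR 5,993,836.92

BRL 355,000.00 × 0.164181 = GBP 58,284.25
GBP 58,284.25 ÷ 0.00972403 = INR 5,993,836.92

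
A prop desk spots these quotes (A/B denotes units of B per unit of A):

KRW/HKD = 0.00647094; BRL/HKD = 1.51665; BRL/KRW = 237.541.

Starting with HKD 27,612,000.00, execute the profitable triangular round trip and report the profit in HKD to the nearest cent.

Profit: HKD 372,557.79

Profitable loop is HKD → BRL → KRW → HKD:
HKD 27,612,000.00 ÷ 1.51665 = BRL 18,205,914.35
BRL 18,205,914.35 × 237.541 = KRW 4,324,651,101
KRW 4,324,651,101 × 0.00647094 = HKD 27,984,557.79
Profit = HKD 27,984,557.79 − HKD 27,612,000.00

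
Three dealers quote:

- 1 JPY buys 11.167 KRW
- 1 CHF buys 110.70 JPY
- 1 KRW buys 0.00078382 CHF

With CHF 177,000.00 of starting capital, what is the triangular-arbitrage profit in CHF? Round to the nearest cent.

Profit: CHF 5,672.34

Profitable loop is CHF → KRW → JPY → CHF:
CHF 177,000.00 ÷ 0.00078382 = KRW 225,817,152
KRW 225,817,152 ÷ 11.167 = JPY 20,221,828
JPY 20,221,828 ÷ 110.70 = CHF 182,672.34
Profit = CHF 182,672.34 − CHF 177,000.00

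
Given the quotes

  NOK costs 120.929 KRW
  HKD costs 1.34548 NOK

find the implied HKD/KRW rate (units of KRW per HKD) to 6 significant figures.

HKD/KRW = 162.708

1 HKD × 1.34548 = 1.34548 NOK
1.34548 NOK × 120.929 = 162.708 KRW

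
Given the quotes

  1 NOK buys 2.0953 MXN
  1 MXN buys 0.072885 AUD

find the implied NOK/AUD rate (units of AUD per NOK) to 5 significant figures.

1 NOK × 2.0953 = 2.0953 MXN
2.0953 MXN × 0.072885 = 0.152716 AUD

NOK/AUD = 0.15272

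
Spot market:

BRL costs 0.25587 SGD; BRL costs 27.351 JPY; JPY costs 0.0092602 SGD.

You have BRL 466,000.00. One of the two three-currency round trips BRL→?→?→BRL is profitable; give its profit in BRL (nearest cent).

Profit: BRL 4,773.18

Profitable loop is BRL → SGD → JPY → BRL:
BRL 466,000.00 × 0.25587 = SGD 119,235.42
SGD 119,235.42 ÷ 0.0092602 = JPY 12,876,117
JPY 12,876,117 ÷ 27.351 = BRL 470,773.18
Profit = BRL 470,773.18 − BRL 466,000.00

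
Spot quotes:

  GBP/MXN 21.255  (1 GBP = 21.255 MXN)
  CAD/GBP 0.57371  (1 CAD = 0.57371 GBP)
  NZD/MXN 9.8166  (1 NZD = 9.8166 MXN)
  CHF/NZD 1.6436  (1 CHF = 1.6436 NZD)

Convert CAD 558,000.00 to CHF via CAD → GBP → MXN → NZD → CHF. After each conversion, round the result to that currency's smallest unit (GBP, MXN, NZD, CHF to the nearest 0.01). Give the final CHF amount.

CHF 421,726.12

CAD 558,000.00 × 0.57371 = GBP 320,130.18
GBP 320,130.18 × 21.255 = MXN 6,804,366.98
MXN 6,804,366.98 ÷ 9.8166 = NZD 693,149.05
NZD 693,149.05 ÷ 1.6436 = CHF 421,726.12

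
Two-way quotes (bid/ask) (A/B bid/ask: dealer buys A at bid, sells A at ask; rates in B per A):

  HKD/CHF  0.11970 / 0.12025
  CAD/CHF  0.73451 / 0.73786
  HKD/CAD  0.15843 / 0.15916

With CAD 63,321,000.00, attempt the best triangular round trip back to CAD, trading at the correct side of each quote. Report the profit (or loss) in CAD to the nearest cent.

Net profit: CAD 1,219,751.40

Best loop CAD → HKD → CHF → CAD:
CAD 63,321,000.00 ÷ 0.15916 (buy HKD at ask) = HKD 397,844,935.91
HKD 397,844,935.91 × 0.11970 (sell HKD at bid) = CHF 47,622,038.83
CHF 47,622,038.83 ÷ 0.73786 (buy CAD at ask) = CAD 64,540,751.40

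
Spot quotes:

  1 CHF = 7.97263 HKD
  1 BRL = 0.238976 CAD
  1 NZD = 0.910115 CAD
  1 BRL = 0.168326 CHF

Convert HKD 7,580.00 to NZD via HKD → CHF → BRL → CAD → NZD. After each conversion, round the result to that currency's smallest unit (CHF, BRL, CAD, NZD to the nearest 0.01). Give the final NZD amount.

HKD 7,580.00 ÷ 7.97263 = CHF 950.75
CHF 950.75 ÷ 0.168326 = BRL 5,648.27
BRL 5,648.27 × 0.238976 = CAD 1,349.80
CAD 1,349.80 ÷ 0.910115 = NZD 1,483.11

NZD 1,483.11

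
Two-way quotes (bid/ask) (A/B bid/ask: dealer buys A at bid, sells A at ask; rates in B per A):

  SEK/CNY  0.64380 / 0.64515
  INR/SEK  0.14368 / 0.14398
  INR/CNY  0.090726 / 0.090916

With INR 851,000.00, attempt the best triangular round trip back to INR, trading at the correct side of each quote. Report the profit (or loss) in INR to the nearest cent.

Best loop INR → SEK → CNY → INR:
INR 851,000.00 × 0.14368 (sell INR at bid) = SEK 122,271.68
SEK 122,271.68 × 0.64380 (sell SEK at bid) = CNY 78,718.51
CNY 78,718.51 ÷ 0.090916 (buy INR at ask) = INR 865,837.78

Net profit: INR 14,837.78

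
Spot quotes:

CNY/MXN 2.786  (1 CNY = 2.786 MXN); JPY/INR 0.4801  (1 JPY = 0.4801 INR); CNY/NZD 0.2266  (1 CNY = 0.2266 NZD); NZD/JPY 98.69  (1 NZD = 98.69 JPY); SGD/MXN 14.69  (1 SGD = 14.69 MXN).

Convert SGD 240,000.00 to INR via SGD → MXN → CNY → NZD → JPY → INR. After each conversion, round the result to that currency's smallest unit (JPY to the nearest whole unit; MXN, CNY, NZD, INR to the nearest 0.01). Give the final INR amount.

INR 13,586,784.39

SGD 240,000.00 × 14.69 = MXN 3,525,600.00
MXN 3,525,600.00 ÷ 2.786 = CNY 1,265,470.21
CNY 1,265,470.21 × 0.2266 = NZD 286,755.55
NZD 286,755.55 × 98.69 = JPY 28,299,905
JPY 28,299,905 × 0.4801 = INR 13,586,784.39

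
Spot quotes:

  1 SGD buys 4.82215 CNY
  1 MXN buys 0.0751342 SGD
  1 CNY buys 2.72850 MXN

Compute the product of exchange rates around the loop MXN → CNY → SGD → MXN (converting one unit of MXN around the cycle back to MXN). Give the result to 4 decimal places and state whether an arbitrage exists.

1.0116 (arbitrage exists)

Around MXN → CNY → SGD → MXN: 1 ÷ 2.72850 ÷ 4.82215 ÷ 0.0751342 = 1.011574
Product > 1; profitable direction is MXN → CNY → SGD → MXN.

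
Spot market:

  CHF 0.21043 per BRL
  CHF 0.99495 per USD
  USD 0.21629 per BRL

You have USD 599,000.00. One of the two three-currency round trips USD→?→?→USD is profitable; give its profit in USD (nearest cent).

Profit: USD 13,571.61

Profitable loop is USD → CHF → BRL → USD:
USD 599,000.00 × 0.99495 = CHF 595,975.05
CHF 595,975.05 ÷ 0.21043 = BRL 2,832,177.21
BRL 2,832,177.21 × 0.21629 = USD 612,571.61
Profit = USD 612,571.61 − USD 599,000.00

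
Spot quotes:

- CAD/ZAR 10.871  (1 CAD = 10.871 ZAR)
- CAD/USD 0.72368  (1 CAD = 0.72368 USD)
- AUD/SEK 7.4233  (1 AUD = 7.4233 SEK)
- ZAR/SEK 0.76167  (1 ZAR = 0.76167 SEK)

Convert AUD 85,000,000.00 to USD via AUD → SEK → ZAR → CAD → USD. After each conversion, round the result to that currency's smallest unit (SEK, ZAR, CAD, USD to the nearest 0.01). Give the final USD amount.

USD 55,147,542.27

AUD 85,000,000.00 × 7.4233 = SEK 630,980,500.00
SEK 630,980,500.00 ÷ 0.76167 = ZAR 828,417,162.29
ZAR 828,417,162.29 ÷ 10.871 = CAD 76,204,319.96
CAD 76,204,319.96 × 0.72368 = USD 55,147,542.27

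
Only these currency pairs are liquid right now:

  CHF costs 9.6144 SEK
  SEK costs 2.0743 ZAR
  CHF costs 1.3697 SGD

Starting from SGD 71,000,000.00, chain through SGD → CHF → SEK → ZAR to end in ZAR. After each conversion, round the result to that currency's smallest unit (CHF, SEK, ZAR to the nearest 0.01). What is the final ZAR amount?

ZAR 1,033,776,479.68

SGD 71,000,000.00 ÷ 1.3697 = CHF 51,836,168.50
CHF 51,836,168.50 × 9.6144 = SEK 498,373,658.43
SEK 498,373,658.43 × 2.0743 = ZAR 1,033,776,479.68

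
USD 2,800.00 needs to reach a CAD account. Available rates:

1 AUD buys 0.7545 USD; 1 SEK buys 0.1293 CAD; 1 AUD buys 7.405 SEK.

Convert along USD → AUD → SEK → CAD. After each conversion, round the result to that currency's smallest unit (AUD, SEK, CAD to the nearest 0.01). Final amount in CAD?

CAD 3,553.22

USD 2,800.00 ÷ 0.7545 = AUD 3,711.07
AUD 3,711.07 × 7.405 = SEK 27,480.47
SEK 27,480.47 × 0.1293 = CAD 3,553.22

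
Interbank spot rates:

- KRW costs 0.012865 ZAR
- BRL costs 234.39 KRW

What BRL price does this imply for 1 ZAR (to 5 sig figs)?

1 ZAR ÷ 0.012865 = 77.7303 KRW
77.7303 KRW ÷ 234.39 = 0.331628 BRL

ZAR/BRL = 0.33163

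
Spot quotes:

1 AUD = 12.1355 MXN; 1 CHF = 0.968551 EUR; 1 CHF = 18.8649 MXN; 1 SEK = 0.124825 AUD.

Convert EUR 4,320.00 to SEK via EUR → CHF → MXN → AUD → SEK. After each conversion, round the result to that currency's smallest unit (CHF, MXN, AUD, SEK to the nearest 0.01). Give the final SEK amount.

EUR 4,320.00 ÷ 0.968551 = CHF 4,460.27
CHF 4,460.27 × 18.8649 = MXN 84,142.55
MXN 84,142.55 ÷ 12.1355 = AUD 6,933.59
AUD 6,933.59 ÷ 0.124825 = SEK 55,546.49

SEK 55,546.49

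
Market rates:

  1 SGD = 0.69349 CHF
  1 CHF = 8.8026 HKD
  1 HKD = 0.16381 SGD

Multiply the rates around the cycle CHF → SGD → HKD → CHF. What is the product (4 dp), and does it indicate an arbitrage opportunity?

Around CHF → SGD → HKD → CHF: 1 ÷ 0.69349 ÷ 0.16381 ÷ 8.8026 = 1.000019
Product ≈ 1 (deviation 0.002%, within rounding noise).

1.0000 (no arbitrage)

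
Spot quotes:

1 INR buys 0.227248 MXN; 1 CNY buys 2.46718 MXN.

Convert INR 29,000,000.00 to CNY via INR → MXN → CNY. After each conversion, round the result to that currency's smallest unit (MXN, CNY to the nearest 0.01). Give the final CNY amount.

INR 29,000,000.00 × 0.227248 = MXN 6,590,192.00
MXN 6,590,192.00 ÷ 2.46718 = CNY 2,671,143.57

CNY 2,671,143.57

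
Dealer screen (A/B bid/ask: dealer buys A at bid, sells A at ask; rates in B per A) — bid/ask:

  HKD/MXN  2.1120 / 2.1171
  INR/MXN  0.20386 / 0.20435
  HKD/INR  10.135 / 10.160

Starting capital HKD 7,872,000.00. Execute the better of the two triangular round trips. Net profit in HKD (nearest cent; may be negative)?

Best loop HKD → MXN → INR → HKD:
HKD 7,872,000.00 × 2.1120 (sell HKD at bid) = MXN 16,625,664.00
MXN 16,625,664.00 ÷ 0.20435 (buy INR at ask) = INR 81,358,766.82
INR 81,358,766.82 ÷ 10.160 (buy HKD at ask) = HKD 8,007,752.64

Net profit: HKD 135,752.64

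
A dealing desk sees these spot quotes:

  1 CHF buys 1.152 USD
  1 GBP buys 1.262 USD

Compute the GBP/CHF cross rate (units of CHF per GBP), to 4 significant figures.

GBP/CHF = 1.095

1 GBP × 1.262 = 1.262 USD
1.262 USD ÷ 1.152 = 1.09549 CHF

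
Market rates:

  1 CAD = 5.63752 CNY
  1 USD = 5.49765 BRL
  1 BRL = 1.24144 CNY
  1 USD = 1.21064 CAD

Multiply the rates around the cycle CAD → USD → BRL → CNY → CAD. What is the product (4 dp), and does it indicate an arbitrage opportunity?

Around CAD → USD → BRL → CNY → CAD: 1 ÷ 1.21064 × 5.49765 × 1.24144 ÷ 5.63752 = 0.999999
Product ≈ 1 (deviation 0.000%, within rounding noise).

1.0000 (no arbitrage)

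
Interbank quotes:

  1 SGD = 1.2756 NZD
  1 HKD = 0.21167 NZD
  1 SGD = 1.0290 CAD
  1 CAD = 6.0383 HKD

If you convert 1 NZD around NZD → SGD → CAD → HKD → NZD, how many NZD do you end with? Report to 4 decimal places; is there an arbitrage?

Around NZD → SGD → CAD → HKD → NZD: 1 ÷ 1.2756 × 1.0290 × 6.0383 × 0.21167 = 1.031038
Product > 1; profitable direction is NZD → SGD → CAD → HKD → NZD.

1.0310 (arbitrage exists)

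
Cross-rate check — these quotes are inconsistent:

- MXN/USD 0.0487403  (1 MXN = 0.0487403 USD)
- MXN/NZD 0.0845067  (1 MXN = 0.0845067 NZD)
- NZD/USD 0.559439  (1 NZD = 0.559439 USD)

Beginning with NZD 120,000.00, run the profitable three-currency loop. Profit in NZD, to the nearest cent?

Profit: NZD 3,715.91

Profitable loop is NZD → MXN → USD → NZD:
NZD 120,000.00 ÷ 0.0845067 = MXN 1,420,005.75
MXN 1,420,005.75 × 0.0487403 = USD 69,211.51
USD 69,211.51 ÷ 0.559439 = NZD 123,715.91
Profit = NZD 123,715.91 − NZD 120,000.00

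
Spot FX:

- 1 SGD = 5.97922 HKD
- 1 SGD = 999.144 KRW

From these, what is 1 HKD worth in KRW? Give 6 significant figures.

HKD/KRW = 167.103

1 HKD ÷ 5.97922 = 0.167246 SGD
0.167246 SGD × 999.144 = 167.103 KRW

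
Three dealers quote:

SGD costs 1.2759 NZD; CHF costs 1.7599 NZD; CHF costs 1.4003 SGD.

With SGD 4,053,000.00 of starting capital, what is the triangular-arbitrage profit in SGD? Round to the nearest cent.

Profit: SGD 61,587.84

Profitable loop is SGD → NZD → CHF → SGD:
SGD 4,053,000.00 × 1.2759 = NZD 5,171,222.70
NZD 5,171,222.70 ÷ 1.7599 = CHF 2,938,361.67
CHF 2,938,361.67 × 1.4003 = SGD 4,114,587.84
Profit = SGD 4,114,587.84 − SGD 4,053,000.00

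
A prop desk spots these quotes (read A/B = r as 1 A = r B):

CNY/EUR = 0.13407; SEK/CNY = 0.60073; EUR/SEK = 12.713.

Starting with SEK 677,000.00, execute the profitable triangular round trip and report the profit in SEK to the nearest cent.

Profitable loop is SEK → CNY → EUR → SEK:
SEK 677,000.00 × 0.60073 = CNY 406,694.21
CNY 406,694.21 × 0.13407 = EUR 54,525.49
EUR 54,525.49 × 12.713 = SEK 693,182.59
Profit = SEK 693,182.59 − SEK 677,000.00

Profit: SEK 16,182.59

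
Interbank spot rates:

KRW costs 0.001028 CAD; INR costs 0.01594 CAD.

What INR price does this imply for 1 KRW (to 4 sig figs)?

1 KRW × 0.001028 = 0.001028 CAD
0.001028 CAD ÷ 0.01594 = 0.0644918 INR

KRW/INR = 0.06449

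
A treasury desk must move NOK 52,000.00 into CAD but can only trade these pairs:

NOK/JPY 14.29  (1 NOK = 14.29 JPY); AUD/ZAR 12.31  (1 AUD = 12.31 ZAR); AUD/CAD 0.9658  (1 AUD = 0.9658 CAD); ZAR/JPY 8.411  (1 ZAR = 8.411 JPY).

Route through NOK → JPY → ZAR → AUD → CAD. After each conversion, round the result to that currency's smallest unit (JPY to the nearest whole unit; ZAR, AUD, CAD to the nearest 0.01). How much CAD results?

NOK 52,000.00 × 14.29 = JPY 743,080
JPY 743,080 ÷ 8.411 = ZAR 88,346.21
ZAR 88,346.21 ÷ 12.31 = AUD 7,176.78
AUD 7,176.78 × 0.9658 = CAD 6,931.33

CAD 6,931.33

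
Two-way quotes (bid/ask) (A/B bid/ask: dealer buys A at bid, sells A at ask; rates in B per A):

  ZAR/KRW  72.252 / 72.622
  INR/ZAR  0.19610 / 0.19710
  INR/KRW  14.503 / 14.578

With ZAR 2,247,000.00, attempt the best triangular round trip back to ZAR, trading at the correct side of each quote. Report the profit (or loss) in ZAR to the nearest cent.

Best loop ZAR → INR → KRW → ZAR:
ZAR 2,247,000.00 ÷ 0.19710 (buy INR at ask) = INR 11,400,304.41
INR 11,400,304.41 × 14.503 (sell INR at bid) = KRW 165,338,615
KRW 165,338,615 ÷ 72.622 (buy ZAR at ask) = ZAR 2,276,701.48

Net profit: ZAR 29,701.48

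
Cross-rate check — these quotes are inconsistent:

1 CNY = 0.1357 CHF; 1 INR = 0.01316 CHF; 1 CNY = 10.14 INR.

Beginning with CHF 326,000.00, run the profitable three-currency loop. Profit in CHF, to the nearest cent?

Profit: CHF 5,515.32

Profitable loop is CHF → INR → CNY → CHF:
CHF 326,000.00 ÷ 0.01316 = INR 24,772,036.47
INR 24,772,036.47 ÷ 10.14 = CNY 2,443,001.62
CNY 2,443,001.62 × 0.1357 = CHF 331,515.32
Profit = CHF 331,515.32 − CHF 326,000.00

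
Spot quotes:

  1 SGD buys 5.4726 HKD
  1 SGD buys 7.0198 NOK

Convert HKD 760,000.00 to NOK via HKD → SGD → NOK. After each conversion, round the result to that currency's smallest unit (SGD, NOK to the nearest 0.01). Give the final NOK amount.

HKD 760,000.00 ÷ 5.4726 = SGD 138,873.66
SGD 138,873.66 × 7.0198 = NOK 974,865.32

NOK 974,865.32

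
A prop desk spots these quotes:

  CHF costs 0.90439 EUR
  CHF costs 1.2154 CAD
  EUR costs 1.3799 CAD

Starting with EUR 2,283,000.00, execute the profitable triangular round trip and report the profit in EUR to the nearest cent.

Profit: EUR 61,175.09

Profitable loop is EUR → CAD → CHF → EUR:
EUR 2,283,000.00 × 1.3799 = CAD 3,150,311.70
CAD 3,150,311.70 ÷ 1.2154 = CHF 2,591,995.80
CHF 2,591,995.80 × 0.90439 = EUR 2,344,175.09
Profit = EUR 2,344,175.09 − EUR 2,283,000.00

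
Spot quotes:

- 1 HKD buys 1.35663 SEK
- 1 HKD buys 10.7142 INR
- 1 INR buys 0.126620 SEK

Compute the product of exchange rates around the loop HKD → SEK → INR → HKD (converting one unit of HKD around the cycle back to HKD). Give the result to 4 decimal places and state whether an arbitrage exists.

Around HKD → SEK → INR → HKD: 1 × 1.35663 ÷ 0.126620 ÷ 10.7142 = 0.999999
Product ≈ 1 (deviation 0.000%, within rounding noise).

1.0000 (no arbitrage)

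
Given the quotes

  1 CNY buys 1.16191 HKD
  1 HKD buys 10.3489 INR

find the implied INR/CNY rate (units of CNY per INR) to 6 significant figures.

INR/CNY = 0.0831636

1 INR ÷ 10.3489 = 0.0966286 HKD
0.0966286 HKD ÷ 1.16191 = 0.0831636 CNY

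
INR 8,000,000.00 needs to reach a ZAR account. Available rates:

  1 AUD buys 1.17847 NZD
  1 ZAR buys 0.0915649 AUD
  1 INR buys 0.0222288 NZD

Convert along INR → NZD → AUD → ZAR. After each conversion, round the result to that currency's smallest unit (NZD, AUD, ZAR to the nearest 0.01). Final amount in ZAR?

ZAR 1,648,004.75

INR 8,000,000.00 × 0.0222288 = NZD 177,830.40
NZD 177,830.40 ÷ 1.17847 = AUD 150,899.39
AUD 150,899.39 ÷ 0.0915649 = ZAR 1,648,004.75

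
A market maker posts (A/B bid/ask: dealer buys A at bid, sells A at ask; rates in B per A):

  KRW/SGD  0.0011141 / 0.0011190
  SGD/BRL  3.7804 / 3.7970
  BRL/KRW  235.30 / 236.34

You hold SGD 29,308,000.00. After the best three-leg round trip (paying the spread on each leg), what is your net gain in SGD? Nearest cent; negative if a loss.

Best loop SGD → KRW → BRL → SGD:
SGD 29,308,000.00 ÷ 0.0011190 (buy KRW at ask) = KRW 26,191,242,181
KRW 26,191,242,181 ÷ 236.34 (buy BRL at ask) = BRL 110,820,183.55
BRL 110,820,183.55 ÷ 3.7970 (buy SGD at ask) = SGD 29,186,247.97

Net result: SGD -121,752.03 (no profitable arbitrage after spreads)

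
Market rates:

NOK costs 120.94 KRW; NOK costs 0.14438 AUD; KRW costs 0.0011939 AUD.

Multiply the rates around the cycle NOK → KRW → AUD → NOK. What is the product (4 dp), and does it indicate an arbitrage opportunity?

1.0001 (no arbitrage)

Around NOK → KRW → AUD → NOK: 1 × 120.94 × 0.0011939 ÷ 0.14438 = 1.000071
Product ≈ 1 (deviation 0.007%, within rounding noise).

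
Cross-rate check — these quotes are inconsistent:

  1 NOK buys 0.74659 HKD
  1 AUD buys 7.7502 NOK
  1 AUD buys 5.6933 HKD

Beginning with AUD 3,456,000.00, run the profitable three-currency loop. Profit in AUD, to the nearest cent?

Profitable loop is AUD → NOK → HKD → AUD:
AUD 3,456,000.00 × 7.7502 = NOK 26,784,691.20
NOK 26,784,691.20 × 0.74659 = HKD 19,997,182.60
HKD 19,997,182.60 ÷ 5.6933 = AUD 3,512,406.27
Profit = AUD 3,512,406.27 − AUD 3,456,000.00

Profit: AUD 56,406.27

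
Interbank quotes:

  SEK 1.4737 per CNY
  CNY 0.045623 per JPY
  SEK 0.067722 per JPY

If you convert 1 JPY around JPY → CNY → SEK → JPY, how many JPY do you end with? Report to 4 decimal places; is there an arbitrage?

0.9928 (arbitrage exists)

Around JPY → CNY → SEK → JPY: 1 × 0.045623 × 1.4737 ÷ 0.067722 = 0.992803
Product < 1; profitable direction is JPY → SEK → CNY → JPY.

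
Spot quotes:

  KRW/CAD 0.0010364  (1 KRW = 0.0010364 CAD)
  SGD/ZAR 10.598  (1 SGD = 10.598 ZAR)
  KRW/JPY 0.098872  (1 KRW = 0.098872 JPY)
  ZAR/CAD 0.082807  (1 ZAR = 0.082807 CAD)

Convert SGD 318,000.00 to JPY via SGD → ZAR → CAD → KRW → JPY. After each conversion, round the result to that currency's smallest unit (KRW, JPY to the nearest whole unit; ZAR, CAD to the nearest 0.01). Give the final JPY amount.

SGD 318,000.00 × 10.598 = ZAR 3,370,164.00
ZAR 3,370,164.00 × 0.082807 = CAD 279,073.17
CAD 279,073.17 ÷ 0.0010364 = KRW 269,271,681
KRW 269,271,681 × 0.098872 = JPY 26,623,430

JPY 26,623,430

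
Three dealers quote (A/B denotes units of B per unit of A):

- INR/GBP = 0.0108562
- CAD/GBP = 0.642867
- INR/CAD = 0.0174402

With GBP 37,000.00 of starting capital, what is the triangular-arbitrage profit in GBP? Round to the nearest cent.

Profit: GBP 1,211.71

Profitable loop is GBP → INR → CAD → GBP:
GBP 37,000.00 ÷ 0.0108562 = INR 3,408,190.71
INR 3,408,190.71 × 0.0174402 = CAD 59,439.53
CAD 59,439.53 × 0.642867 = GBP 38,211.71
Profit = GBP 38,211.71 − GBP 37,000.00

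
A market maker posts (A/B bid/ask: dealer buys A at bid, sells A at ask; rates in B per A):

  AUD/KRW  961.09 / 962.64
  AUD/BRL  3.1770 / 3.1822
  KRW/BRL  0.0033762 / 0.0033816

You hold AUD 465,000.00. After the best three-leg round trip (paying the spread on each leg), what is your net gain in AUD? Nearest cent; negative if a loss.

Best loop AUD → KRW → BRL → AUD:
AUD 465,000.00 × 961.09 (sell AUD at bid) = KRW 446,906,850
KRW 446,906,850 × 0.0033762 (sell KRW at bid) = BRL 1,508,846.91
BRL 1,508,846.91 ÷ 3.1822 (buy AUD at ask) = AUD 474,152.13

Net profit: AUD 9,152.13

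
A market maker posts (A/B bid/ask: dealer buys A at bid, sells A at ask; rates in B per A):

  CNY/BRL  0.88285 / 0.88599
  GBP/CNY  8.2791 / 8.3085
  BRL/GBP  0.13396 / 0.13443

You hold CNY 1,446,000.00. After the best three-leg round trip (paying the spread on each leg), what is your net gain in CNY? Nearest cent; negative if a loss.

Net profit: CNY 15,236.96

Best loop CNY → GBP → BRL → CNY:
CNY 1,446,000.00 ÷ 8.3085 (buy GBP at ask) = GBP 174,038.64
GBP 174,038.64 ÷ 0.13443 (buy BRL at ask) = BRL 1,294,641.34
BRL 1,294,641.34 ÷ 0.88599 (buy CNY at ask) = CNY 1,461,236.96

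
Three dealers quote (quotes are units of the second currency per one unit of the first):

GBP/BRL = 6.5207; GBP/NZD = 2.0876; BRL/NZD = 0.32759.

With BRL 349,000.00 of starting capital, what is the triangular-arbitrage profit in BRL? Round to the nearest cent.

Profitable loop is BRL → NZD → GBP → BRL:
BRL 349,000.00 × 0.32759 = NZD 114,328.91
NZD 114,328.91 ÷ 2.0876 = GBP 54,765.72
GBP 54,765.72 × 6.5207 = BRL 357,110.81
Profit = BRL 357,110.81 − BRL 349,000.00

Profit: BRL 8,110.81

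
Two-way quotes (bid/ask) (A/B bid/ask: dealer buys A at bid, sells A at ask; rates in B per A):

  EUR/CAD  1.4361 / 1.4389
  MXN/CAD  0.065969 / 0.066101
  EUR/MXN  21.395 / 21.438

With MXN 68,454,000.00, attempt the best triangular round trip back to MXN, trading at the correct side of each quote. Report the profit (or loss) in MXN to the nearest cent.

Net profit: MXN 919,118.31

Best loop MXN → EUR → CAD → MXN:
MXN 68,454,000.00 ÷ 21.438 (buy EUR at ask) = EUR 3,193,115.03
EUR 3,193,115.03 × 1.4361 (sell EUR at bid) = CAD 4,585,632.49
CAD 4,585,632.49 ÷ 0.066101 (buy MXN at ask) = MXN 69,373,118.31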